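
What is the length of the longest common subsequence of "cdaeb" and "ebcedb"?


LCS of "cdaeb" and "ebcedb"
DP table:
           e    b    c    e    d    b
      0    0    0    0    0    0    0
  c   0    0    0    1    1    1    1
  d   0    0    0    1    1    2    2
  a   0    0    0    1    1    2    2
  e   0    1    1    1    2    2    2
  b   0    1    2    2    2    2    3
LCS length = dp[5][6] = 3

3


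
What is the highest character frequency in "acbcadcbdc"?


Input: acbcadcbdc
Character counts:
  'a': 2
  'b': 2
  'c': 4
  'd': 2
Maximum frequency: 4

4


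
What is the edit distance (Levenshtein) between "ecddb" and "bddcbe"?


Computing edit distance: "ecddb" -> "bddcbe"
DP table:
           b    d    d    c    b    e
      0    1    2    3    4    5    6
  e   1    1    2    3    4    5    5
  c   2    2    2    3    3    4    5
  d   3    3    2    2    3    4    5
  d   4    4    3    2    3    4    5
  b   5    4    4    3    3    3    4
Edit distance = dp[5][6] = 4

4


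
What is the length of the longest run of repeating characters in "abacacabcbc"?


Input: "abacacabcbc"
Scanning for longest run:
  Position 1 ('b'): new char, reset run to 1
  Position 2 ('a'): new char, reset run to 1
  Position 3 ('c'): new char, reset run to 1
  Position 4 ('a'): new char, reset run to 1
  Position 5 ('c'): new char, reset run to 1
  Position 6 ('a'): new char, reset run to 1
  Position 7 ('b'): new char, reset run to 1
  Position 8 ('c'): new char, reset run to 1
  Position 9 ('b'): new char, reset run to 1
  Position 10 ('c'): new char, reset run to 1
Longest run: 'a' with length 1

1


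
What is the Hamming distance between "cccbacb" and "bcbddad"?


Comparing "cccbacb" and "bcbddad" position by position:
  Position 0: 'c' vs 'b' => differ
  Position 1: 'c' vs 'c' => same
  Position 2: 'c' vs 'b' => differ
  Position 3: 'b' vs 'd' => differ
  Position 4: 'a' vs 'd' => differ
  Position 5: 'c' vs 'a' => differ
  Position 6: 'b' vs 'd' => differ
Total differences (Hamming distance): 6

6


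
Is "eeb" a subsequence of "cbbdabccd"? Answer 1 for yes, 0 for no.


Check if "eeb" is a subsequence of "cbbdabccd"
Greedy scan:
  Position 0 ('c'): no match needed
  Position 1 ('b'): no match needed
  Position 2 ('b'): no match needed
  Position 3 ('d'): no match needed
  Position 4 ('a'): no match needed
  Position 5 ('b'): no match needed
  Position 6 ('c'): no match needed
  Position 7 ('c'): no match needed
  Position 8 ('d'): no match needed
Only matched 0/3 characters => not a subsequence

0


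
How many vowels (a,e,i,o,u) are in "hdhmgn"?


Input: hdhmgn
Checking each character:
  'h' at position 0: consonant
  'd' at position 1: consonant
  'h' at position 2: consonant
  'm' at position 3: consonant
  'g' at position 4: consonant
  'n' at position 5: consonant
Total vowels: 0

0


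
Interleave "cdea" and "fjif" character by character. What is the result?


Interleaving "cdea" and "fjif":
  Position 0: 'c' from first, 'f' from second => "cf"
  Position 1: 'd' from first, 'j' from second => "dj"
  Position 2: 'e' from first, 'i' from second => "ei"
  Position 3: 'a' from first, 'f' from second => "af"
Result: cfdjeiaf

cfdjeiaf


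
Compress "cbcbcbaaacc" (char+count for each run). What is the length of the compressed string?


Input: cbcbcbaaacc
Runs:
  'c' x 1 => "c1"
  'b' x 1 => "b1"
  'c' x 1 => "c1"
  'b' x 1 => "b1"
  'c' x 1 => "c1"
  'b' x 1 => "b1"
  'a' x 3 => "a3"
  'c' x 2 => "c2"
Compressed: "c1b1c1b1c1b1a3c2"
Compressed length: 16

16


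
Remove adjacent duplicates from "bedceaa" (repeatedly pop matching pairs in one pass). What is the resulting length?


Input: bedceaa
Stack-based adjacent duplicate removal:
  Read 'b': push. Stack: b
  Read 'e': push. Stack: be
  Read 'd': push. Stack: bed
  Read 'c': push. Stack: bedc
  Read 'e': push. Stack: bedce
  Read 'a': push. Stack: bedcea
  Read 'a': matches stack top 'a' => pop. Stack: bedce
Final stack: "bedce" (length 5)

5


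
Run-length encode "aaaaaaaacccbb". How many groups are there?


Input: aaaaaaaacccbb
Scanning for consecutive runs:
  Group 1: 'a' x 8 (positions 0-7)
  Group 2: 'c' x 3 (positions 8-10)
  Group 3: 'b' x 2 (positions 11-12)
Total groups: 3

3


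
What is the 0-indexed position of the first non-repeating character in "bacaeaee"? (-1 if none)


Input: bacaeaee
Character frequencies:
  'a': 3
  'b': 1
  'c': 1
  'e': 3
Scanning left to right for freq == 1:
  Position 0 ('b'): unique! => answer = 0

0


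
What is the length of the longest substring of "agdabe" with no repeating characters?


Input: "agdabe"
Sliding window (track last position of each char):
  Position 0 ('a'): window [0,0] length 1 -- new best
  Position 1 ('g'): window [0,1] length 2 -- new best
  Position 2 ('d'): window [0,2] length 3 -- new best
  Position 3 ('a'): repeat (last at 0), move window start to 1
  Position 3 ('a'): window [1,3] length 3
  Position 4 ('b'): window [1,4] length 4 -- new best
  Position 5 ('e'): window [1,5] length 5 -- new best
Longest substring with no repeats: "gdabe" with length 5

5


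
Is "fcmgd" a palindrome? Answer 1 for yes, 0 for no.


Input: fcmgd
Reversed: dgmcf
  Compare pos 0 ('f') with pos 4 ('d'): MISMATCH
  Compare pos 1 ('c') with pos 3 ('g'): MISMATCH
Result: not a palindrome

0


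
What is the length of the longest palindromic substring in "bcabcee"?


Input: "bcabcee"
Checking substrings for palindromes:
  [5:7] "ee" (len 2) => palindrome
Longest palindromic substring: "ee" with length 2

2


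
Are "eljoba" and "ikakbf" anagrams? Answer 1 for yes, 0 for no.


Strings: "eljoba", "ikakbf"
Sorted first:  abejlo
Sorted second: abfikk
Differ at position 2: 'e' vs 'f' => not anagrams

0


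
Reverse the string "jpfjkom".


Input: jpfjkom
Reading characters right to left:
  Position 6: 'm'
  Position 5: 'o'
  Position 4: 'k'
  Position 3: 'j'
  Position 2: 'f'
  Position 1: 'p'
  Position 0: 'j'
Reversed: mokjfpj

mokjfpj


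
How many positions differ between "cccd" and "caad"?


Comparing "cccd" and "caad" position by position:
  Position 0: 'c' vs 'c' => same
  Position 1: 'c' vs 'a' => DIFFER
  Position 2: 'c' vs 'a' => DIFFER
  Position 3: 'd' vs 'd' => same
Positions that differ: 2

2


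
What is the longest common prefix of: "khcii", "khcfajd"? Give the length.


Words: khcii, khcfajd
  Position 0: all 'k' => match
  Position 1: all 'h' => match
  Position 2: all 'c' => match
  Position 3: ('i', 'f') => mismatch, stop
LCP = "khc" (length 3)

3


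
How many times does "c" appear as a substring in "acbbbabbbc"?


Searching for "c" in "acbbbabbbc"
Scanning each position:
  Position 0: "a" => no
  Position 1: "c" => MATCH
  Position 2: "b" => no
  Position 3: "b" => no
  Position 4: "b" => no
  Position 5: "a" => no
  Position 6: "b" => no
  Position 7: "b" => no
  Position 8: "b" => no
  Position 9: "c" => MATCH
Total occurrences: 2

2


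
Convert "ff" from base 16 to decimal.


Input: "ff" in base 16
Positional expansion:
  Digit 'f' (value 15) x 16^1 = 240
  Digit 'f' (value 15) x 16^0 = 15
Sum = 255

255


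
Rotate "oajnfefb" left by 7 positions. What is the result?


Input: "oajnfefb", rotate left by 7
First 7 characters: "oajnfef"
Remaining characters: "b"
Concatenate remaining + first: "b" + "oajnfef" = "boajnfef"

boajnfef


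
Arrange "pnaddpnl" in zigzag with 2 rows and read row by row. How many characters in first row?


Zigzag "pnaddpnl" into 2 rows:
Placing characters:
  'p' => row 0
  'n' => row 1
  'a' => row 0
  'd' => row 1
  'd' => row 0
  'p' => row 1
  'n' => row 0
  'l' => row 1
Rows:
  Row 0: "padn"
  Row 1: "ndpl"
First row length: 4

4


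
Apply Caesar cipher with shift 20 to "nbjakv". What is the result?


Caesar cipher: shift "nbjakv" by 20
  'n' (pos 13) + 20 = pos 7 = 'h'
  'b' (pos 1) + 20 = pos 21 = 'v'
  'j' (pos 9) + 20 = pos 3 = 'd'
  'a' (pos 0) + 20 = pos 20 = 'u'
  'k' (pos 10) + 20 = pos 4 = 'e'
  'v' (pos 21) + 20 = pos 15 = 'p'
Result: hvduep

hvduep


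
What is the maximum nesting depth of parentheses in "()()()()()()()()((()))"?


Input: "()()()()()()()()((()))"
Tracking depth:
  Position 0 '(': depth becomes 1
  Position 1 ')': depth becomes 0
  Position 2 '(': depth becomes 1
  Position 3 ')': depth becomes 0
  Position 4 '(': depth becomes 1
  Position 5 ')': depth becomes 0
  Position 6 '(': depth becomes 1
  Position 7 ')': depth becomes 0
  Position 8 '(': depth becomes 1
  Position 9 ')': depth becomes 0
  Position 10 '(': depth becomes 1
  Position 11 ')': depth becomes 0
  Position 12 '(': depth becomes 1
  Position 13 ')': depth becomes 0
  Position 14 '(': depth becomes 1
  Position 15 ')': depth becomes 0
  Position 16 '(': depth becomes 1
  Position 17 '(': depth becomes 2
  Position 18 '(': depth becomes 3
  Position 19 ')': depth becomes 2
  Position 20 ')': depth becomes 1
  Position 21 ')': depth becomes 0
Maximum depth reached: 3

3


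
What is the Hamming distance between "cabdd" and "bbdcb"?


Comparing "cabdd" and "bbdcb" position by position:
  Position 0: 'c' vs 'b' => differ
  Position 1: 'a' vs 'b' => differ
  Position 2: 'b' vs 'd' => differ
  Position 3: 'd' vs 'c' => differ
  Position 4: 'd' vs 'b' => differ
Total differences (Hamming distance): 5

5


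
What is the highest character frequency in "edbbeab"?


Input: edbbeab
Character counts:
  'a': 1
  'b': 3
  'd': 1
  'e': 2
Maximum frequency: 3

3


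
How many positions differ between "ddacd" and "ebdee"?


Comparing "ddacd" and "ebdee" position by position:
  Position 0: 'd' vs 'e' => DIFFER
  Position 1: 'd' vs 'b' => DIFFER
  Position 2: 'a' vs 'd' => DIFFER
  Position 3: 'c' vs 'e' => DIFFER
  Position 4: 'd' vs 'e' => DIFFER
Positions that differ: 5

5


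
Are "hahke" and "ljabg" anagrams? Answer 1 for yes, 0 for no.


Strings: "hahke", "ljabg"
Sorted first:  aehhk
Sorted second: abgjl
Differ at position 1: 'e' vs 'b' => not anagrams

0


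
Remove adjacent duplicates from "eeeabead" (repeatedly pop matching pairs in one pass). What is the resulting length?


Input: eeeabead
Stack-based adjacent duplicate removal:
  Read 'e': push. Stack: e
  Read 'e': matches stack top 'e' => pop. Stack: (empty)
  Read 'e': push. Stack: e
  Read 'a': push. Stack: ea
  Read 'b': push. Stack: eab
  Read 'e': push. Stack: eabe
  Read 'a': push. Stack: eabea
  Read 'd': push. Stack: eabead
Final stack: "eabead" (length 6)

6


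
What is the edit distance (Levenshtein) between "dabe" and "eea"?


Computing edit distance: "dabe" -> "eea"
DP table:
           e    e    a
      0    1    2    3
  d   1    1    2    3
  a   2    2    2    2
  b   3    3    3    3
  e   4    3    3    4
Edit distance = dp[4][3] = 4

4


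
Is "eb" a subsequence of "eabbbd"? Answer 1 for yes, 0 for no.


Check if "eb" is a subsequence of "eabbbd"
Greedy scan:
  Position 0 ('e'): matches sub[0] = 'e'
  Position 1 ('a'): no match needed
  Position 2 ('b'): matches sub[1] = 'b'
  Position 3 ('b'): no match needed
  Position 4 ('b'): no match needed
  Position 5 ('d'): no match needed
All 2 characters matched => is a subsequence

1


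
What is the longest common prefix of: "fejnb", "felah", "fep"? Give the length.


Words: fejnb, felah, fep
  Position 0: all 'f' => match
  Position 1: all 'e' => match
  Position 2: ('j', 'l', 'p') => mismatch, stop
LCP = "fe" (length 2)

2


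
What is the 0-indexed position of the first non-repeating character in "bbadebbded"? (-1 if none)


Input: bbadebbded
Character frequencies:
  'a': 1
  'b': 4
  'd': 3
  'e': 2
Scanning left to right for freq == 1:
  Position 0 ('b'): freq=4, skip
  Position 1 ('b'): freq=4, skip
  Position 2 ('a'): unique! => answer = 2

2


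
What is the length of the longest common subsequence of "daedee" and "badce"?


LCS of "daedee" and "badce"
DP table:
           b    a    d    c    e
      0    0    0    0    0    0
  d   0    0    0    1    1    1
  a   0    0    1    1    1    1
  e   0    0    1    1    1    2
  d   0    0    1    2    2    2
  e   0    0    1    2    2    3
  e   0    0    1    2    2    3
LCS length = dp[6][5] = 3

3


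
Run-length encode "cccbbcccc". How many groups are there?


Input: cccbbcccc
Scanning for consecutive runs:
  Group 1: 'c' x 3 (positions 0-2)
  Group 2: 'b' x 2 (positions 3-4)
  Group 3: 'c' x 4 (positions 5-8)
Total groups: 3

3


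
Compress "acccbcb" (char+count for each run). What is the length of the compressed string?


Input: acccbcb
Runs:
  'a' x 1 => "a1"
  'c' x 3 => "c3"
  'b' x 1 => "b1"
  'c' x 1 => "c1"
  'b' x 1 => "b1"
Compressed: "a1c3b1c1b1"
Compressed length: 10

10


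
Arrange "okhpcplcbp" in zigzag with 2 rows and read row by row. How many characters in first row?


Zigzag "okhpcplcbp" into 2 rows:
Placing characters:
  'o' => row 0
  'k' => row 1
  'h' => row 0
  'p' => row 1
  'c' => row 0
  'p' => row 1
  'l' => row 0
  'c' => row 1
  'b' => row 0
  'p' => row 1
Rows:
  Row 0: "ohclb"
  Row 1: "kppcp"
First row length: 5

5


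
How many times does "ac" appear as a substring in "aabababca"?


Searching for "ac" in "aabababca"
Scanning each position:
  Position 0: "aa" => no
  Position 1: "ab" => no
  Position 2: "ba" => no
  Position 3: "ab" => no
  Position 4: "ba" => no
  Position 5: "ab" => no
  Position 6: "bc" => no
  Position 7: "ca" => no
Total occurrences: 0

0


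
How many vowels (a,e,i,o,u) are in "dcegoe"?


Input: dcegoe
Checking each character:
  'd' at position 0: consonant
  'c' at position 1: consonant
  'e' at position 2: vowel (running total: 1)
  'g' at position 3: consonant
  'o' at position 4: vowel (running total: 2)
  'e' at position 5: vowel (running total: 3)
Total vowels: 3

3


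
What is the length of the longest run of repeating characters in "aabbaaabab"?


Input: "aabbaaabab"
Scanning for longest run:
  Position 1 ('a'): continues run of 'a', length=2
  Position 2 ('b'): new char, reset run to 1
  Position 3 ('b'): continues run of 'b', length=2
  Position 4 ('a'): new char, reset run to 1
  Position 5 ('a'): continues run of 'a', length=2
  Position 6 ('a'): continues run of 'a', length=3
  Position 7 ('b'): new char, reset run to 1
  Position 8 ('a'): new char, reset run to 1
  Position 9 ('b'): new char, reset run to 1
Longest run: 'a' with length 3

3


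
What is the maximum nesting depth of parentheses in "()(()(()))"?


Input: "()(()(()))"
Tracking depth:
  Position 0 '(': depth becomes 1
  Position 1 ')': depth becomes 0
  Position 2 '(': depth becomes 1
  Position 3 '(': depth becomes 2
  Position 4 ')': depth becomes 1
  Position 5 '(': depth becomes 2
  Position 6 '(': depth becomes 3
  Position 7 ')': depth becomes 2
  Position 8 ')': depth becomes 1
  Position 9 ')': depth becomes 0
Maximum depth reached: 3

3


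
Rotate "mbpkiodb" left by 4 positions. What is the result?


Input: "mbpkiodb", rotate left by 4
First 4 characters: "mbpk"
Remaining characters: "iodb"
Concatenate remaining + first: "iodb" + "mbpk" = "iodbmbpk"

iodbmbpk


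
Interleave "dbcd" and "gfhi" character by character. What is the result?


Interleaving "dbcd" and "gfhi":
  Position 0: 'd' from first, 'g' from second => "dg"
  Position 1: 'b' from first, 'f' from second => "bf"
  Position 2: 'c' from first, 'h' from second => "ch"
  Position 3: 'd' from first, 'i' from second => "di"
Result: dgbfchdi

dgbfchdi


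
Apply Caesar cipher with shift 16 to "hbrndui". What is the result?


Caesar cipher: shift "hbrndui" by 16
  'h' (pos 7) + 16 = pos 23 = 'x'
  'b' (pos 1) + 16 = pos 17 = 'r'
  'r' (pos 17) + 16 = pos 7 = 'h'
  'n' (pos 13) + 16 = pos 3 = 'd'
  'd' (pos 3) + 16 = pos 19 = 't'
  'u' (pos 20) + 16 = pos 10 = 'k'
  'i' (pos 8) + 16 = pos 24 = 'y'
Result: xrhdtky

xrhdtky


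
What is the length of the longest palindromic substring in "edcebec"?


Input: "edcebec"
Checking substrings for palindromes:
  [2:7] "cebec" (len 5) => palindrome
  [3:6] "ebe" (len 3) => palindrome
Longest palindromic substring: "cebec" with length 5

5


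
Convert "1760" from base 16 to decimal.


Input: "1760" in base 16
Positional expansion:
  Digit '1' (value 1) x 16^3 = 4096
  Digit '7' (value 7) x 16^2 = 1792
  Digit '6' (value 6) x 16^1 = 96
  Digit '0' (value 0) x 16^0 = 0
Sum = 5984

5984


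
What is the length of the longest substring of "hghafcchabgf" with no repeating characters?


Input: "hghafcchabgf"
Sliding window (track last position of each char):
  Position 0 ('h'): window [0,0] length 1 -- new best
  Position 1 ('g'): window [0,1] length 2 -- new best
  Position 2 ('h'): repeat (last at 0), move window start to 1
  Position 2 ('h'): window [1,2] length 2
  Position 3 ('a'): window [1,3] length 3 -- new best
  Position 4 ('f'): window [1,4] length 4 -- new best
  Position 5 ('c'): window [1,5] length 5 -- new best
  Position 6 ('c'): repeat (last at 5), move window start to 6
  Position 6 ('c'): window [6,6] length 1
  Position 7 ('h'): window [6,7] length 2
  Position 8 ('a'): window [6,8] length 3
  Position 9 ('b'): window [6,9] length 4
  Position 10 ('g'): window [6,10] length 5
  Position 11 ('f'): window [6,11] length 6 -- new best
Longest substring with no repeats: "chabgf" with length 6

6


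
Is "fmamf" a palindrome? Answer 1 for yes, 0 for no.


Input: fmamf
Reversed: fmamf
  Compare pos 0 ('f') with pos 4 ('f'): match
  Compare pos 1 ('m') with pos 3 ('m'): match
Result: palindrome

1


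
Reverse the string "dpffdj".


Input: dpffdj
Reading characters right to left:
  Position 5: 'j'
  Position 4: 'd'
  Position 3: 'f'
  Position 2: 'f'
  Position 1: 'p'
  Position 0: 'd'
Reversed: jdffpd

jdffpd


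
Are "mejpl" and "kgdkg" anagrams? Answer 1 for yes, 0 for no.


Strings: "mejpl", "kgdkg"
Sorted first:  ejlmp
Sorted second: dggkk
Differ at position 0: 'e' vs 'd' => not anagrams

0


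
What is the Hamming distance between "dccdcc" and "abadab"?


Comparing "dccdcc" and "abadab" position by position:
  Position 0: 'd' vs 'a' => differ
  Position 1: 'c' vs 'b' => differ
  Position 2: 'c' vs 'a' => differ
  Position 3: 'd' vs 'd' => same
  Position 4: 'c' vs 'a' => differ
  Position 5: 'c' vs 'b' => differ
Total differences (Hamming distance): 5

5


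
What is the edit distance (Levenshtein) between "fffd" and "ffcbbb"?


Computing edit distance: "fffd" -> "ffcbbb"
DP table:
           f    f    c    b    b    b
      0    1    2    3    4    5    6
  f   1    0    1    2    3    4    5
  f   2    1    0    1    2    3    4
  f   3    2    1    1    2    3    4
  d   4    3    2    2    2    3    4
Edit distance = dp[4][6] = 4

4


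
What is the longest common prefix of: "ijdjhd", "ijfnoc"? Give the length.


Words: ijdjhd, ijfnoc
  Position 0: all 'i' => match
  Position 1: all 'j' => match
  Position 2: ('d', 'f') => mismatch, stop
LCP = "ij" (length 2)

2


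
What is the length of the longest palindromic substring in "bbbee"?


Input: "bbbee"
Checking substrings for palindromes:
  [0:3] "bbb" (len 3) => palindrome
  [0:2] "bb" (len 2) => palindrome
  [1:3] "bb" (len 2) => palindrome
  [3:5] "ee" (len 2) => palindrome
Longest palindromic substring: "bbb" with length 3

3


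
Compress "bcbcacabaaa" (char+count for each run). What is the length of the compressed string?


Input: bcbcacabaaa
Runs:
  'b' x 1 => "b1"
  'c' x 1 => "c1"
  'b' x 1 => "b1"
  'c' x 1 => "c1"
  'a' x 1 => "a1"
  'c' x 1 => "c1"
  'a' x 1 => "a1"
  'b' x 1 => "b1"
  'a' x 3 => "a3"
Compressed: "b1c1b1c1a1c1a1b1a3"
Compressed length: 18

18


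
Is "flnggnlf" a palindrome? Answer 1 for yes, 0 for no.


Input: flnggnlf
Reversed: flnggnlf
  Compare pos 0 ('f') with pos 7 ('f'): match
  Compare pos 1 ('l') with pos 6 ('l'): match
  Compare pos 2 ('n') with pos 5 ('n'): match
  Compare pos 3 ('g') with pos 4 ('g'): match
Result: palindrome

1


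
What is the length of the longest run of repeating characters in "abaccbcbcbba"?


Input: "abaccbcbcbba"
Scanning for longest run:
  Position 1 ('b'): new char, reset run to 1
  Position 2 ('a'): new char, reset run to 1
  Position 3 ('c'): new char, reset run to 1
  Position 4 ('c'): continues run of 'c', length=2
  Position 5 ('b'): new char, reset run to 1
  Position 6 ('c'): new char, reset run to 1
  Position 7 ('b'): new char, reset run to 1
  Position 8 ('c'): new char, reset run to 1
  Position 9 ('b'): new char, reset run to 1
  Position 10 ('b'): continues run of 'b', length=2
  Position 11 ('a'): new char, reset run to 1
Longest run: 'c' with length 2

2


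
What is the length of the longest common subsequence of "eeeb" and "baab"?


LCS of "eeeb" and "baab"
DP table:
           b    a    a    b
      0    0    0    0    0
  e   0    0    0    0    0
  e   0    0    0    0    0
  e   0    0    0    0    0
  b   0    1    1    1    1
LCS length = dp[4][4] = 1

1


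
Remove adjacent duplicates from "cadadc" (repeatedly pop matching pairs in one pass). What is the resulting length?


Input: cadadc
Stack-based adjacent duplicate removal:
  Read 'c': push. Stack: c
  Read 'a': push. Stack: ca
  Read 'd': push. Stack: cad
  Read 'a': push. Stack: cada
  Read 'd': push. Stack: cadad
  Read 'c': push. Stack: cadadc
Final stack: "cadadc" (length 6)

6


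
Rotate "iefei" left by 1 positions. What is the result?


Input: "iefei", rotate left by 1
First 1 characters: "i"
Remaining characters: "efei"
Concatenate remaining + first: "efei" + "i" = "efeii"

efeii


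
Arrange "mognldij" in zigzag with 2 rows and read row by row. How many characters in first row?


Zigzag "mognldij" into 2 rows:
Placing characters:
  'm' => row 0
  'o' => row 1
  'g' => row 0
  'n' => row 1
  'l' => row 0
  'd' => row 1
  'i' => row 0
  'j' => row 1
Rows:
  Row 0: "mgli"
  Row 1: "ondj"
First row length: 4

4


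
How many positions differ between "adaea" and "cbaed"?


Comparing "adaea" and "cbaed" position by position:
  Position 0: 'a' vs 'c' => DIFFER
  Position 1: 'd' vs 'b' => DIFFER
  Position 2: 'a' vs 'a' => same
  Position 3: 'e' vs 'e' => same
  Position 4: 'a' vs 'd' => DIFFER
Positions that differ: 3

3


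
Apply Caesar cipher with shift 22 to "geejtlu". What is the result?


Caesar cipher: shift "geejtlu" by 22
  'g' (pos 6) + 22 = pos 2 = 'c'
  'e' (pos 4) + 22 = pos 0 = 'a'
  'e' (pos 4) + 22 = pos 0 = 'a'
  'j' (pos 9) + 22 = pos 5 = 'f'
  't' (pos 19) + 22 = pos 15 = 'p'
  'l' (pos 11) + 22 = pos 7 = 'h'
  'u' (pos 20) + 22 = pos 16 = 'q'
Result: caafphq

caafphq


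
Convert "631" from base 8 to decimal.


Input: "631" in base 8
Positional expansion:
  Digit '6' (value 6) x 8^2 = 384
  Digit '3' (value 3) x 8^1 = 24
  Digit '1' (value 1) x 8^0 = 1
Sum = 409

409


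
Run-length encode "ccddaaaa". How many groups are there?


Input: ccddaaaa
Scanning for consecutive runs:
  Group 1: 'c' x 2 (positions 0-1)
  Group 2: 'd' x 2 (positions 2-3)
  Group 3: 'a' x 4 (positions 4-7)
Total groups: 3

3


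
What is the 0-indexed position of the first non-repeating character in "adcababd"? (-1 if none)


Input: adcababd
Character frequencies:
  'a': 3
  'b': 2
  'c': 1
  'd': 2
Scanning left to right for freq == 1:
  Position 0 ('a'): freq=3, skip
  Position 1 ('d'): freq=2, skip
  Position 2 ('c'): unique! => answer = 2

2


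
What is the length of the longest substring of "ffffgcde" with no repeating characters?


Input: "ffffgcde"
Sliding window (track last position of each char):
  Position 0 ('f'): window [0,0] length 1 -- new best
  Position 1 ('f'): repeat (last at 0), move window start to 1
  Position 1 ('f'): window [1,1] length 1
  Position 2 ('f'): repeat (last at 1), move window start to 2
  Position 2 ('f'): window [2,2] length 1
  Position 3 ('f'): repeat (last at 2), move window start to 3
  Position 3 ('f'): window [3,3] length 1
  Position 4 ('g'): window [3,4] length 2 -- new best
  Position 5 ('c'): window [3,5] length 3 -- new best
  Position 6 ('d'): window [3,6] length 4 -- new best
  Position 7 ('e'): window [3,7] length 5 -- new best
Longest substring with no repeats: "fgcde" with length 5

5


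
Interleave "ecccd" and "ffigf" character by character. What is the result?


Interleaving "ecccd" and "ffigf":
  Position 0: 'e' from first, 'f' from second => "ef"
  Position 1: 'c' from first, 'f' from second => "cf"
  Position 2: 'c' from first, 'i' from second => "ci"
  Position 3: 'c' from first, 'g' from second => "cg"
  Position 4: 'd' from first, 'f' from second => "df"
Result: efcfcicgdf

efcfcicgdf


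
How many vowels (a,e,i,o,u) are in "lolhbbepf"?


Input: lolhbbepf
Checking each character:
  'l' at position 0: consonant
  'o' at position 1: vowel (running total: 1)
  'l' at position 2: consonant
  'h' at position 3: consonant
  'b' at position 4: consonant
  'b' at position 5: consonant
  'e' at position 6: vowel (running total: 2)
  'p' at position 7: consonant
  'f' at position 8: consonant
Total vowels: 2

2


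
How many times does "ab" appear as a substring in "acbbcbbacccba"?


Searching for "ab" in "acbbcbbacccba"
Scanning each position:
  Position 0: "ac" => no
  Position 1: "cb" => no
  Position 2: "bb" => no
  Position 3: "bc" => no
  Position 4: "cb" => no
  Position 5: "bb" => no
  Position 6: "ba" => no
  Position 7: "ac" => no
  Position 8: "cc" => no
  Position 9: "cc" => no
  Position 10: "cb" => no
  Position 11: "ba" => no
Total occurrences: 0

0


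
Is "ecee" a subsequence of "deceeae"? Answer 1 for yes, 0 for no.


Check if "ecee" is a subsequence of "deceeae"
Greedy scan:
  Position 0 ('d'): no match needed
  Position 1 ('e'): matches sub[0] = 'e'
  Position 2 ('c'): matches sub[1] = 'c'
  Position 3 ('e'): matches sub[2] = 'e'
  Position 4 ('e'): matches sub[3] = 'e'
  Position 5 ('a'): no match needed
  Position 6 ('e'): no match needed
All 4 characters matched => is a subsequence

1


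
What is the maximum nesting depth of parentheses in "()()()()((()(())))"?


Input: "()()()()((()(())))"
Tracking depth:
  Position 0 '(': depth becomes 1
  Position 1 ')': depth becomes 0
  Position 2 '(': depth becomes 1
  Position 3 ')': depth becomes 0
  Position 4 '(': depth becomes 1
  Position 5 ')': depth becomes 0
  Position 6 '(': depth becomes 1
  Position 7 ')': depth becomes 0
  Position 8 '(': depth becomes 1
  Position 9 '(': depth becomes 2
  Position 10 '(': depth becomes 3
  Position 11 ')': depth becomes 2
  Position 12 '(': depth becomes 3
  Position 13 '(': depth becomes 4
  Position 14 ')': depth becomes 3
  Position 15 ')': depth becomes 2
  Position 16 ')': depth becomes 1
  Position 17 ')': depth becomes 0
Maximum depth reached: 4

4


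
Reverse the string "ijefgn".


Input: ijefgn
Reading characters right to left:
  Position 5: 'n'
  Position 4: 'g'
  Position 3: 'f'
  Position 2: 'e'
  Position 1: 'j'
  Position 0: 'i'
Reversed: ngfeji

ngfeji


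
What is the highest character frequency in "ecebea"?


Input: ecebea
Character counts:
  'a': 1
  'b': 1
  'c': 1
  'e': 3
Maximum frequency: 3

3


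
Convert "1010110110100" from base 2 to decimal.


Input: "1010110110100" in base 2
Positional expansion:
  Digit '1' (value 1) x 2^12 = 4096
  Digit '0' (value 0) x 2^11 = 0
  Digit '1' (value 1) x 2^10 = 1024
  Digit '0' (value 0) x 2^9 = 0
  Digit '1' (value 1) x 2^8 = 256
  Digit '1' (value 1) x 2^7 = 128
  Digit '0' (value 0) x 2^6 = 0
  Digit '1' (value 1) x 2^5 = 32
  Digit '1' (value 1) x 2^4 = 16
  Digit '0' (value 0) x 2^3 = 0
  Digit '1' (value 1) x 2^2 = 4
  Digit '0' (value 0) x 2^1 = 0
  Digit '0' (value 0) x 2^0 = 0
Sum = 5556

5556


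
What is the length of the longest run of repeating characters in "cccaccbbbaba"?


Input: "cccaccbbbaba"
Scanning for longest run:
  Position 1 ('c'): continues run of 'c', length=2
  Position 2 ('c'): continues run of 'c', length=3
  Position 3 ('a'): new char, reset run to 1
  Position 4 ('c'): new char, reset run to 1
  Position 5 ('c'): continues run of 'c', length=2
  Position 6 ('b'): new char, reset run to 1
  Position 7 ('b'): continues run of 'b', length=2
  Position 8 ('b'): continues run of 'b', length=3
  Position 9 ('a'): new char, reset run to 1
  Position 10 ('b'): new char, reset run to 1
  Position 11 ('a'): new char, reset run to 1
Longest run: 'c' with length 3

3


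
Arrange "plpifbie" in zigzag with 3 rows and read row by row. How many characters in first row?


Zigzag "plpifbie" into 3 rows:
Placing characters:
  'p' => row 0
  'l' => row 1
  'p' => row 2
  'i' => row 1
  'f' => row 0
  'b' => row 1
  'i' => row 2
  'e' => row 1
Rows:
  Row 0: "pf"
  Row 1: "libe"
  Row 2: "pi"
First row length: 2

2


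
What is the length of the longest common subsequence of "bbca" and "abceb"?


LCS of "bbca" and "abceb"
DP table:
           a    b    c    e    b
      0    0    0    0    0    0
  b   0    0    1    1    1    1
  b   0    0    1    1    1    2
  c   0    0    1    2    2    2
  a   0    1    1    2    2    2
LCS length = dp[4][5] = 2

2


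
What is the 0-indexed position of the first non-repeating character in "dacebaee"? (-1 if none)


Input: dacebaee
Character frequencies:
  'a': 2
  'b': 1
  'c': 1
  'd': 1
  'e': 3
Scanning left to right for freq == 1:
  Position 0 ('d'): unique! => answer = 0

0


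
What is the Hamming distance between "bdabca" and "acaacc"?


Comparing "bdabca" and "acaacc" position by position:
  Position 0: 'b' vs 'a' => differ
  Position 1: 'd' vs 'c' => differ
  Position 2: 'a' vs 'a' => same
  Position 3: 'b' vs 'a' => differ
  Position 4: 'c' vs 'c' => same
  Position 5: 'a' vs 'c' => differ
Total differences (Hamming distance): 4

4


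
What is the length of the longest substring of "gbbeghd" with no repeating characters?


Input: "gbbeghd"
Sliding window (track last position of each char):
  Position 0 ('g'): window [0,0] length 1 -- new best
  Position 1 ('b'): window [0,1] length 2 -- new best
  Position 2 ('b'): repeat (last at 1), move window start to 2
  Position 2 ('b'): window [2,2] length 1
  Position 3 ('e'): window [2,3] length 2
  Position 4 ('g'): window [2,4] length 3 -- new best
  Position 5 ('h'): window [2,5] length 4 -- new best
  Position 6 ('d'): window [2,6] length 5 -- new best
Longest substring with no repeats: "beghd" with length 5

5


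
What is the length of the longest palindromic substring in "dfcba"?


Input: "dfcba"
Checking substrings for palindromes:
  No multi-char palindromic substrings found
Longest palindromic substring: "d" with length 1

1


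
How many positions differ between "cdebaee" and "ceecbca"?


Comparing "cdebaee" and "ceecbca" position by position:
  Position 0: 'c' vs 'c' => same
  Position 1: 'd' vs 'e' => DIFFER
  Position 2: 'e' vs 'e' => same
  Position 3: 'b' vs 'c' => DIFFER
  Position 4: 'a' vs 'b' => DIFFER
  Position 5: 'e' vs 'c' => DIFFER
  Position 6: 'e' vs 'a' => DIFFER
Positions that differ: 5

5


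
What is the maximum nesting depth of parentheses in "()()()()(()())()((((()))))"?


Input: "()()()()(()())()((((()))))"
Tracking depth:
  Position 0 '(': depth becomes 1
  Position 1 ')': depth becomes 0
  Position 2 '(': depth becomes 1
  Position 3 ')': depth becomes 0
  Position 4 '(': depth becomes 1
  Position 5 ')': depth becomes 0
  Position 6 '(': depth becomes 1
  Position 7 ')': depth becomes 0
  Position 8 '(': depth becomes 1
  Position 9 '(': depth becomes 2
  Position 10 ')': depth becomes 1
  Position 11 '(': depth becomes 2
  Position 12 ')': depth becomes 1
  Position 13 ')': depth becomes 0
  Position 14 '(': depth becomes 1
  Position 15 ')': depth becomes 0
  Position 16 '(': depth becomes 1
  Position 17 '(': depth becomes 2
  Position 18 '(': depth becomes 3
  Position 19 '(': depth becomes 4
  Position 20 '(': depth becomes 5
  Position 21 ')': depth becomes 4
  Position 22 ')': depth becomes 3
  Position 23 ')': depth becomes 2
  Position 24 ')': depth becomes 1
  Position 25 ')': depth becomes 0
Maximum depth reached: 5

5


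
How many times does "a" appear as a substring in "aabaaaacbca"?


Searching for "a" in "aabaaaacbca"
Scanning each position:
  Position 0: "a" => MATCH
  Position 1: "a" => MATCH
  Position 2: "b" => no
  Position 3: "a" => MATCH
  Position 4: "a" => MATCH
  Position 5: "a" => MATCH
  Position 6: "a" => MATCH
  Position 7: "c" => no
  Position 8: "b" => no
  Position 9: "c" => no
  Position 10: "a" => MATCH
Total occurrences: 7

7


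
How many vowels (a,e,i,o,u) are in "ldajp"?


Input: ldajp
Checking each character:
  'l' at position 0: consonant
  'd' at position 1: consonant
  'a' at position 2: vowel (running total: 1)
  'j' at position 3: consonant
  'p' at position 4: consonant
Total vowels: 1

1


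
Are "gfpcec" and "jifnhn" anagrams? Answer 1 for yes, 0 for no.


Strings: "gfpcec", "jifnhn"
Sorted first:  ccefgp
Sorted second: fhijnn
Differ at position 0: 'c' vs 'f' => not anagrams

0


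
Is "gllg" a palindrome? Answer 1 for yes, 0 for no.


Input: gllg
Reversed: gllg
  Compare pos 0 ('g') with pos 3 ('g'): match
  Compare pos 1 ('l') with pos 2 ('l'): match
Result: palindrome

1


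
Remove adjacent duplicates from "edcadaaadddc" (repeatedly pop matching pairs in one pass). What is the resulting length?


Input: edcadaaadddc
Stack-based adjacent duplicate removal:
  Read 'e': push. Stack: e
  Read 'd': push. Stack: ed
  Read 'c': push. Stack: edc
  Read 'a': push. Stack: edca
  Read 'd': push. Stack: edcad
  Read 'a': push. Stack: edcada
  Read 'a': matches stack top 'a' => pop. Stack: edcad
  Read 'a': push. Stack: edcada
  Read 'd': push. Stack: edcadad
  Read 'd': matches stack top 'd' => pop. Stack: edcada
  Read 'd': push. Stack: edcadad
  Read 'c': push. Stack: edcadadc
Final stack: "edcadadc" (length 8)

8


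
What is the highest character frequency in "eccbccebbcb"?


Input: eccbccebbcb
Character counts:
  'b': 4
  'c': 5
  'e': 2
Maximum frequency: 5

5


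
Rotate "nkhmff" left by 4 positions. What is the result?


Input: "nkhmff", rotate left by 4
First 4 characters: "nkhm"
Remaining characters: "ff"
Concatenate remaining + first: "ff" + "nkhm" = "ffnkhm"

ffnkhm


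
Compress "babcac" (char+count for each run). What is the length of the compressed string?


Input: babcac
Runs:
  'b' x 1 => "b1"
  'a' x 1 => "a1"
  'b' x 1 => "b1"
  'c' x 1 => "c1"
  'a' x 1 => "a1"
  'c' x 1 => "c1"
Compressed: "b1a1b1c1a1c1"
Compressed length: 12

12


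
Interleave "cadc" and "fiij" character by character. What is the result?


Interleaving "cadc" and "fiij":
  Position 0: 'c' from first, 'f' from second => "cf"
  Position 1: 'a' from first, 'i' from second => "ai"
  Position 2: 'd' from first, 'i' from second => "di"
  Position 3: 'c' from first, 'j' from second => "cj"
Result: cfaidicj

cfaidicj


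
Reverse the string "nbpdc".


Input: nbpdc
Reading characters right to left:
  Position 4: 'c'
  Position 3: 'd'
  Position 2: 'p'
  Position 1: 'b'
  Position 0: 'n'
Reversed: cdpbn

cdpbn


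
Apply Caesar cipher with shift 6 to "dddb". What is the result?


Caesar cipher: shift "dddb" by 6
  'd' (pos 3) + 6 = pos 9 = 'j'
  'd' (pos 3) + 6 = pos 9 = 'j'
  'd' (pos 3) + 6 = pos 9 = 'j'
  'b' (pos 1) + 6 = pos 7 = 'h'
Result: jjjh

jjjh


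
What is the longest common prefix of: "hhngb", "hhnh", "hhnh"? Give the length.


Words: hhngb, hhnh, hhnh
  Position 0: all 'h' => match
  Position 1: all 'h' => match
  Position 2: all 'n' => match
  Position 3: ('g', 'h', 'h') => mismatch, stop
LCP = "hhn" (length 3)

3


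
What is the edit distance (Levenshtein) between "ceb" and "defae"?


Computing edit distance: "ceb" -> "defae"
DP table:
           d    e    f    a    e
      0    1    2    3    4    5
  c   1    1    2    3    4    5
  e   2    2    1    2    3    4
  b   3    3    2    2    3    4
Edit distance = dp[3][5] = 4

4


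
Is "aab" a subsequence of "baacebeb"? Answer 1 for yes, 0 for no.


Check if "aab" is a subsequence of "baacebeb"
Greedy scan:
  Position 0 ('b'): no match needed
  Position 1 ('a'): matches sub[0] = 'a'
  Position 2 ('a'): matches sub[1] = 'a'
  Position 3 ('c'): no match needed
  Position 4 ('e'): no match needed
  Position 5 ('b'): matches sub[2] = 'b'
  Position 6 ('e'): no match needed
  Position 7 ('b'): no match needed
All 3 characters matched => is a subsequence

1


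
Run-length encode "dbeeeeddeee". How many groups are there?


Input: dbeeeeddeee
Scanning for consecutive runs:
  Group 1: 'd' x 1 (positions 0-0)
  Group 2: 'b' x 1 (positions 1-1)
  Group 3: 'e' x 4 (positions 2-5)
  Group 4: 'd' x 2 (positions 6-7)
  Group 5: 'e' x 3 (positions 8-10)
Total groups: 5

5


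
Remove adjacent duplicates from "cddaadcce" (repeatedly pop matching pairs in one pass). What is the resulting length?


Input: cddaadcce
Stack-based adjacent duplicate removal:
  Read 'c': push. Stack: c
  Read 'd': push. Stack: cd
  Read 'd': matches stack top 'd' => pop. Stack: c
  Read 'a': push. Stack: ca
  Read 'a': matches stack top 'a' => pop. Stack: c
  Read 'd': push. Stack: cd
  Read 'c': push. Stack: cdc
  Read 'c': matches stack top 'c' => pop. Stack: cd
  Read 'e': push. Stack: cde
Final stack: "cde" (length 3)

3


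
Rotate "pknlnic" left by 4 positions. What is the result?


Input: "pknlnic", rotate left by 4
First 4 characters: "pknl"
Remaining characters: "nic"
Concatenate remaining + first: "nic" + "pknl" = "nicpknl"

nicpknl


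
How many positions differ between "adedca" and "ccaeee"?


Comparing "adedca" and "ccaeee" position by position:
  Position 0: 'a' vs 'c' => DIFFER
  Position 1: 'd' vs 'c' => DIFFER
  Position 2: 'e' vs 'a' => DIFFER
  Position 3: 'd' vs 'e' => DIFFER
  Position 4: 'c' vs 'e' => DIFFER
  Position 5: 'a' vs 'e' => DIFFER
Positions that differ: 6

6


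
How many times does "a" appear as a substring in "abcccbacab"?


Searching for "a" in "abcccbacab"
Scanning each position:
  Position 0: "a" => MATCH
  Position 1: "b" => no
  Position 2: "c" => no
  Position 3: "c" => no
  Position 4: "c" => no
  Position 5: "b" => no
  Position 6: "a" => MATCH
  Position 7: "c" => no
  Position 8: "a" => MATCH
  Position 9: "b" => no
Total occurrences: 3

3


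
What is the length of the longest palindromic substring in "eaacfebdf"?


Input: "eaacfebdf"
Checking substrings for palindromes:
  [1:3] "aa" (len 2) => palindrome
Longest palindromic substring: "aa" with length 2

2


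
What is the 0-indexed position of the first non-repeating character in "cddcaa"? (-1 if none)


Input: cddcaa
Character frequencies:
  'a': 2
  'c': 2
  'd': 2
Scanning left to right for freq == 1:
  Position 0 ('c'): freq=2, skip
  Position 1 ('d'): freq=2, skip
  Position 2 ('d'): freq=2, skip
  Position 3 ('c'): freq=2, skip
  Position 4 ('a'): freq=2, skip
  Position 5 ('a'): freq=2, skip
  No unique character found => answer = -1

-1


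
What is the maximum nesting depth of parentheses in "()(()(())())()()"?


Input: "()(()(())())()()"
Tracking depth:
  Position 0 '(': depth becomes 1
  Position 1 ')': depth becomes 0
  Position 2 '(': depth becomes 1
  Position 3 '(': depth becomes 2
  Position 4 ')': depth becomes 1
  Position 5 '(': depth becomes 2
  Position 6 '(': depth becomes 3
  Position 7 ')': depth becomes 2
  Position 8 ')': depth becomes 1
  Position 9 '(': depth becomes 2
  Position 10 ')': depth becomes 1
  Position 11 ')': depth becomes 0
  Position 12 '(': depth becomes 1
  Position 13 ')': depth becomes 0
  Position 14 '(': depth becomes 1
  Position 15 ')': depth becomes 0
Maximum depth reached: 3

3


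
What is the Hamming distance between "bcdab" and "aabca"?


Comparing "bcdab" and "aabca" position by position:
  Position 0: 'b' vs 'a' => differ
  Position 1: 'c' vs 'a' => differ
  Position 2: 'd' vs 'b' => differ
  Position 3: 'a' vs 'c' => differ
  Position 4: 'b' vs 'a' => differ
Total differences (Hamming distance): 5

5


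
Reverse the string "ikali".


Input: ikali
Reading characters right to left:
  Position 4: 'i'
  Position 3: 'l'
  Position 2: 'a'
  Position 1: 'k'
  Position 0: 'i'
Reversed: ilaki

ilaki
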